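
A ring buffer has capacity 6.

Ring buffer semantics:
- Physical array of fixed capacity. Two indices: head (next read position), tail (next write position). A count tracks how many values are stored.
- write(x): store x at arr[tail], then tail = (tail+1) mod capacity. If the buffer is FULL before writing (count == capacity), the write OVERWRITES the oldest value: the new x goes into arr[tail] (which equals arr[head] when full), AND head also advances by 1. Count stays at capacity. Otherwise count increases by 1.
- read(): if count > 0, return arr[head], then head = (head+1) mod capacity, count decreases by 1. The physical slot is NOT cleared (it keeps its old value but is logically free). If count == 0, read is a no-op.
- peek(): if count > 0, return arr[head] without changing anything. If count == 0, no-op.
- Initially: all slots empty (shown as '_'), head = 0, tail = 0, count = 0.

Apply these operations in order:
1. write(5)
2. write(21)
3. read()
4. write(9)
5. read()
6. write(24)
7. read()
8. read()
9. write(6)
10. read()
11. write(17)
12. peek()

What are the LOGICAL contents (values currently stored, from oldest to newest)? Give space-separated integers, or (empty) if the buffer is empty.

Answer: 17

Derivation:
After op 1 (write(5)): arr=[5 _ _ _ _ _] head=0 tail=1 count=1
After op 2 (write(21)): arr=[5 21 _ _ _ _] head=0 tail=2 count=2
After op 3 (read()): arr=[5 21 _ _ _ _] head=1 tail=2 count=1
After op 4 (write(9)): arr=[5 21 9 _ _ _] head=1 tail=3 count=2
After op 5 (read()): arr=[5 21 9 _ _ _] head=2 tail=3 count=1
After op 6 (write(24)): arr=[5 21 9 24 _ _] head=2 tail=4 count=2
After op 7 (read()): arr=[5 21 9 24 _ _] head=3 tail=4 count=1
After op 8 (read()): arr=[5 21 9 24 _ _] head=4 tail=4 count=0
After op 9 (write(6)): arr=[5 21 9 24 6 _] head=4 tail=5 count=1
After op 10 (read()): arr=[5 21 9 24 6 _] head=5 tail=5 count=0
After op 11 (write(17)): arr=[5 21 9 24 6 17] head=5 tail=0 count=1
After op 12 (peek()): arr=[5 21 9 24 6 17] head=5 tail=0 count=1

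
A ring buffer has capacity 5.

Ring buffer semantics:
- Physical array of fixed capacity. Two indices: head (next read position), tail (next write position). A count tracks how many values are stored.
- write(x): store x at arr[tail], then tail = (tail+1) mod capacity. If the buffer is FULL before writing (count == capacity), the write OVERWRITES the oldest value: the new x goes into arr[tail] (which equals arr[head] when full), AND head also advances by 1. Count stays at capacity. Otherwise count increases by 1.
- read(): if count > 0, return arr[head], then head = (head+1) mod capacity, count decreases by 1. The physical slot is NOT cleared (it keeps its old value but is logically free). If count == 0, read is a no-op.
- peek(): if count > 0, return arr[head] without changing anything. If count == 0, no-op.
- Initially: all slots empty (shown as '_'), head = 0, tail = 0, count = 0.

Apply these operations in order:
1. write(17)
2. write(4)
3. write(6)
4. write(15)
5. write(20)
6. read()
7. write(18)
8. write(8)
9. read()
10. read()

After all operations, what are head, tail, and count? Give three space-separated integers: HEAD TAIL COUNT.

Answer: 4 2 3

Derivation:
After op 1 (write(17)): arr=[17 _ _ _ _] head=0 tail=1 count=1
After op 2 (write(4)): arr=[17 4 _ _ _] head=0 tail=2 count=2
After op 3 (write(6)): arr=[17 4 6 _ _] head=0 tail=3 count=3
After op 4 (write(15)): arr=[17 4 6 15 _] head=0 tail=4 count=4
After op 5 (write(20)): arr=[17 4 6 15 20] head=0 tail=0 count=5
After op 6 (read()): arr=[17 4 6 15 20] head=1 tail=0 count=4
After op 7 (write(18)): arr=[18 4 6 15 20] head=1 tail=1 count=5
After op 8 (write(8)): arr=[18 8 6 15 20] head=2 tail=2 count=5
After op 9 (read()): arr=[18 8 6 15 20] head=3 tail=2 count=4
After op 10 (read()): arr=[18 8 6 15 20] head=4 tail=2 count=3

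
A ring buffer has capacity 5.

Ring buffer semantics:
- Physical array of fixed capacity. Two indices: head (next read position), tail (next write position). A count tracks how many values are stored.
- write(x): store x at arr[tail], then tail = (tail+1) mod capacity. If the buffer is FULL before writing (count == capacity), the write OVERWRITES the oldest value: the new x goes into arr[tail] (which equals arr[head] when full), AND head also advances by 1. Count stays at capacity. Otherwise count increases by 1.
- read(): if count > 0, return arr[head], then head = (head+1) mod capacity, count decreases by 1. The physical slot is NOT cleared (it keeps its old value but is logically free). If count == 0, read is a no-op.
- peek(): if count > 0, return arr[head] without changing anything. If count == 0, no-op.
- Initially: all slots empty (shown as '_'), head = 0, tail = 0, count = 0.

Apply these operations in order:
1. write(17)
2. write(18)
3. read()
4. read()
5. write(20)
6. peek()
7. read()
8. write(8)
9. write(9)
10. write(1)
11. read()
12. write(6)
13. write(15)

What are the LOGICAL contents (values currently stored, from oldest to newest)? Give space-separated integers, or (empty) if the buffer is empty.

After op 1 (write(17)): arr=[17 _ _ _ _] head=0 tail=1 count=1
After op 2 (write(18)): arr=[17 18 _ _ _] head=0 tail=2 count=2
After op 3 (read()): arr=[17 18 _ _ _] head=1 tail=2 count=1
After op 4 (read()): arr=[17 18 _ _ _] head=2 tail=2 count=0
After op 5 (write(20)): arr=[17 18 20 _ _] head=2 tail=3 count=1
After op 6 (peek()): arr=[17 18 20 _ _] head=2 tail=3 count=1
After op 7 (read()): arr=[17 18 20 _ _] head=3 tail=3 count=0
After op 8 (write(8)): arr=[17 18 20 8 _] head=3 tail=4 count=1
After op 9 (write(9)): arr=[17 18 20 8 9] head=3 tail=0 count=2
After op 10 (write(1)): arr=[1 18 20 8 9] head=3 tail=1 count=3
After op 11 (read()): arr=[1 18 20 8 9] head=4 tail=1 count=2
After op 12 (write(6)): arr=[1 6 20 8 9] head=4 tail=2 count=3
After op 13 (write(15)): arr=[1 6 15 8 9] head=4 tail=3 count=4

Answer: 9 1 6 15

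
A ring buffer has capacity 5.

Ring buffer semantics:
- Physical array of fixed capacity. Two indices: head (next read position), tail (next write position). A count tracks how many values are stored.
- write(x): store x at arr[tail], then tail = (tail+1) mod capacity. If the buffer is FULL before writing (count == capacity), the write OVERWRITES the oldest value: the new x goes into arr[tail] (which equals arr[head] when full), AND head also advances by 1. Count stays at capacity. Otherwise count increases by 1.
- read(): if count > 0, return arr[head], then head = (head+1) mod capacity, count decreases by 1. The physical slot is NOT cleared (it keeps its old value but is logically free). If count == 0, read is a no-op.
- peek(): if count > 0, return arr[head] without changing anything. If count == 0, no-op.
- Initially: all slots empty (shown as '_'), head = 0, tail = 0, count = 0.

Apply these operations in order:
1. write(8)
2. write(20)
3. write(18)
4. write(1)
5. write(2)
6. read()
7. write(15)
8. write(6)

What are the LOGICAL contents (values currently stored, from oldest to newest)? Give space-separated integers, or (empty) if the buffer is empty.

Answer: 18 1 2 15 6

Derivation:
After op 1 (write(8)): arr=[8 _ _ _ _] head=0 tail=1 count=1
After op 2 (write(20)): arr=[8 20 _ _ _] head=0 tail=2 count=2
After op 3 (write(18)): arr=[8 20 18 _ _] head=0 tail=3 count=3
After op 4 (write(1)): arr=[8 20 18 1 _] head=0 tail=4 count=4
After op 5 (write(2)): arr=[8 20 18 1 2] head=0 tail=0 count=5
After op 6 (read()): arr=[8 20 18 1 2] head=1 tail=0 count=4
After op 7 (write(15)): arr=[15 20 18 1 2] head=1 tail=1 count=5
After op 8 (write(6)): arr=[15 6 18 1 2] head=2 tail=2 count=5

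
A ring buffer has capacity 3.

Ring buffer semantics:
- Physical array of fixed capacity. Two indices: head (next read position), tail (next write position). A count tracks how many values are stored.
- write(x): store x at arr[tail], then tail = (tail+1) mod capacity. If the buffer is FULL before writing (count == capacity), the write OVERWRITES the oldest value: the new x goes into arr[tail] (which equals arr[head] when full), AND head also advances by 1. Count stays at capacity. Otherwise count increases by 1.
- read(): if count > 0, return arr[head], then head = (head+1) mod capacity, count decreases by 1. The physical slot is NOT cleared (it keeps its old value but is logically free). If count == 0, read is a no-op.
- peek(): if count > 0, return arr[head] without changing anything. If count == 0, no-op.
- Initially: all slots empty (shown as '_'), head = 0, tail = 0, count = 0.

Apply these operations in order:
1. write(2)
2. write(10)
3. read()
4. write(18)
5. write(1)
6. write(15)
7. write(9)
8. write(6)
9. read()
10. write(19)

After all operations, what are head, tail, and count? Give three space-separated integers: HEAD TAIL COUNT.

Answer: 2 2 3

Derivation:
After op 1 (write(2)): arr=[2 _ _] head=0 tail=1 count=1
After op 2 (write(10)): arr=[2 10 _] head=0 tail=2 count=2
After op 3 (read()): arr=[2 10 _] head=1 tail=2 count=1
After op 4 (write(18)): arr=[2 10 18] head=1 tail=0 count=2
After op 5 (write(1)): arr=[1 10 18] head=1 tail=1 count=3
After op 6 (write(15)): arr=[1 15 18] head=2 tail=2 count=3
After op 7 (write(9)): arr=[1 15 9] head=0 tail=0 count=3
After op 8 (write(6)): arr=[6 15 9] head=1 tail=1 count=3
After op 9 (read()): arr=[6 15 9] head=2 tail=1 count=2
After op 10 (write(19)): arr=[6 19 9] head=2 tail=2 count=3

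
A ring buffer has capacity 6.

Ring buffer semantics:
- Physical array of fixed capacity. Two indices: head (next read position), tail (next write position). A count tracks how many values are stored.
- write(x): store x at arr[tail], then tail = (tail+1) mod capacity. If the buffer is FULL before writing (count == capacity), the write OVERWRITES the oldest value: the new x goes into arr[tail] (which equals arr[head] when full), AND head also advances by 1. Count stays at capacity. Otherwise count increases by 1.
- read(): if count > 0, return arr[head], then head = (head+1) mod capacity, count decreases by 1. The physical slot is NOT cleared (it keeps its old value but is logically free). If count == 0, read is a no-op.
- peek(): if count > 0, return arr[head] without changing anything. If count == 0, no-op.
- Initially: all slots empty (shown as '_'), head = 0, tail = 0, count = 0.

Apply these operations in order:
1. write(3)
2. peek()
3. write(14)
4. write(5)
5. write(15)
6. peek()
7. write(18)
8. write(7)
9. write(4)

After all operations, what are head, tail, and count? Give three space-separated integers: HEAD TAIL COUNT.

After op 1 (write(3)): arr=[3 _ _ _ _ _] head=0 tail=1 count=1
After op 2 (peek()): arr=[3 _ _ _ _ _] head=0 tail=1 count=1
After op 3 (write(14)): arr=[3 14 _ _ _ _] head=0 tail=2 count=2
After op 4 (write(5)): arr=[3 14 5 _ _ _] head=0 tail=3 count=3
After op 5 (write(15)): arr=[3 14 5 15 _ _] head=0 tail=4 count=4
After op 6 (peek()): arr=[3 14 5 15 _ _] head=0 tail=4 count=4
After op 7 (write(18)): arr=[3 14 5 15 18 _] head=0 tail=5 count=5
After op 8 (write(7)): arr=[3 14 5 15 18 7] head=0 tail=0 count=6
After op 9 (write(4)): arr=[4 14 5 15 18 7] head=1 tail=1 count=6

Answer: 1 1 6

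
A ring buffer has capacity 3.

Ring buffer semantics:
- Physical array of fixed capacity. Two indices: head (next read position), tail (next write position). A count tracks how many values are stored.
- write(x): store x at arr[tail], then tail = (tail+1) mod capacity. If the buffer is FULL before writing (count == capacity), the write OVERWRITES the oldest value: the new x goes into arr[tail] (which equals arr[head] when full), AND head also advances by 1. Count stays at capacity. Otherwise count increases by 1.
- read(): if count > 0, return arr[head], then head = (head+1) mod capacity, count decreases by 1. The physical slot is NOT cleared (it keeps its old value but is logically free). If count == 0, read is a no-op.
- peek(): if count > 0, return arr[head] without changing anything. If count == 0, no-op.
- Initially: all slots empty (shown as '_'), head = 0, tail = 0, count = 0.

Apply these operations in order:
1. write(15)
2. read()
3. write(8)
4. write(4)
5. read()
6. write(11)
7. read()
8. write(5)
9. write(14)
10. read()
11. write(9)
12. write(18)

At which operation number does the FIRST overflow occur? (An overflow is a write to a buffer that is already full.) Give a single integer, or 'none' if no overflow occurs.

After op 1 (write(15)): arr=[15 _ _] head=0 tail=1 count=1
After op 2 (read()): arr=[15 _ _] head=1 tail=1 count=0
After op 3 (write(8)): arr=[15 8 _] head=1 tail=2 count=1
After op 4 (write(4)): arr=[15 8 4] head=1 tail=0 count=2
After op 5 (read()): arr=[15 8 4] head=2 tail=0 count=1
After op 6 (write(11)): arr=[11 8 4] head=2 tail=1 count=2
After op 7 (read()): arr=[11 8 4] head=0 tail=1 count=1
After op 8 (write(5)): arr=[11 5 4] head=0 tail=2 count=2
After op 9 (write(14)): arr=[11 5 14] head=0 tail=0 count=3
After op 10 (read()): arr=[11 5 14] head=1 tail=0 count=2
After op 11 (write(9)): arr=[9 5 14] head=1 tail=1 count=3
After op 12 (write(18)): arr=[9 18 14] head=2 tail=2 count=3

Answer: 12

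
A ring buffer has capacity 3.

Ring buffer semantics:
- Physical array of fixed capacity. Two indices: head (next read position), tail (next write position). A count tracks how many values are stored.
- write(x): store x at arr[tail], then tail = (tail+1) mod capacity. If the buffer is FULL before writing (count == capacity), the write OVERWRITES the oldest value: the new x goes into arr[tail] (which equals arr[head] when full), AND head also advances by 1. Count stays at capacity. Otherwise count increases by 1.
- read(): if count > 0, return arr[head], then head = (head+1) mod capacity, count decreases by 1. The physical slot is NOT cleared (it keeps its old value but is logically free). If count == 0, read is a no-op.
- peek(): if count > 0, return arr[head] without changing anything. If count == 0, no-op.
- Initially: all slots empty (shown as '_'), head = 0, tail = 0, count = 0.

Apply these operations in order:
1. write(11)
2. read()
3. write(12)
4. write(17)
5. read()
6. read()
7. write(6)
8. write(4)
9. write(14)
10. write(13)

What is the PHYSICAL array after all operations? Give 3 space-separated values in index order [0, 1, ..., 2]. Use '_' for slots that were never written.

After op 1 (write(11)): arr=[11 _ _] head=0 tail=1 count=1
After op 2 (read()): arr=[11 _ _] head=1 tail=1 count=0
After op 3 (write(12)): arr=[11 12 _] head=1 tail=2 count=1
After op 4 (write(17)): arr=[11 12 17] head=1 tail=0 count=2
After op 5 (read()): arr=[11 12 17] head=2 tail=0 count=1
After op 6 (read()): arr=[11 12 17] head=0 tail=0 count=0
After op 7 (write(6)): arr=[6 12 17] head=0 tail=1 count=1
After op 8 (write(4)): arr=[6 4 17] head=0 tail=2 count=2
After op 9 (write(14)): arr=[6 4 14] head=0 tail=0 count=3
After op 10 (write(13)): arr=[13 4 14] head=1 tail=1 count=3

Answer: 13 4 14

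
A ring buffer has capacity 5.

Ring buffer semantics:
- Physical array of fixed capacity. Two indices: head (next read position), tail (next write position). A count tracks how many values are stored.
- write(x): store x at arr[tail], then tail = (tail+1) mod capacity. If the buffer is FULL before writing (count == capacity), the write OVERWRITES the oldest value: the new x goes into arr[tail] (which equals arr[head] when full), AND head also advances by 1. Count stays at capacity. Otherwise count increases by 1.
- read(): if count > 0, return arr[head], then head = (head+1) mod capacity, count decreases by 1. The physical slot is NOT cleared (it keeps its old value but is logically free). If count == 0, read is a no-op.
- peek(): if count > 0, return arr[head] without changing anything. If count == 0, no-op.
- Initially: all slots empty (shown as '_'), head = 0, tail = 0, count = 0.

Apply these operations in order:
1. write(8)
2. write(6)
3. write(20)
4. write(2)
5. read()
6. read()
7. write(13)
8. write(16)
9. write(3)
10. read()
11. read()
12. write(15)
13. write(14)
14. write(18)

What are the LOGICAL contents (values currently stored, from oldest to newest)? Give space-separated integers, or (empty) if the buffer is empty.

After op 1 (write(8)): arr=[8 _ _ _ _] head=0 tail=1 count=1
After op 2 (write(6)): arr=[8 6 _ _ _] head=0 tail=2 count=2
After op 3 (write(20)): arr=[8 6 20 _ _] head=0 tail=3 count=3
After op 4 (write(2)): arr=[8 6 20 2 _] head=0 tail=4 count=4
After op 5 (read()): arr=[8 6 20 2 _] head=1 tail=4 count=3
After op 6 (read()): arr=[8 6 20 2 _] head=2 tail=4 count=2
After op 7 (write(13)): arr=[8 6 20 2 13] head=2 tail=0 count=3
After op 8 (write(16)): arr=[16 6 20 2 13] head=2 tail=1 count=4
After op 9 (write(3)): arr=[16 3 20 2 13] head=2 tail=2 count=5
After op 10 (read()): arr=[16 3 20 2 13] head=3 tail=2 count=4
After op 11 (read()): arr=[16 3 20 2 13] head=4 tail=2 count=3
After op 12 (write(15)): arr=[16 3 15 2 13] head=4 tail=3 count=4
After op 13 (write(14)): arr=[16 3 15 14 13] head=4 tail=4 count=5
After op 14 (write(18)): arr=[16 3 15 14 18] head=0 tail=0 count=5

Answer: 16 3 15 14 18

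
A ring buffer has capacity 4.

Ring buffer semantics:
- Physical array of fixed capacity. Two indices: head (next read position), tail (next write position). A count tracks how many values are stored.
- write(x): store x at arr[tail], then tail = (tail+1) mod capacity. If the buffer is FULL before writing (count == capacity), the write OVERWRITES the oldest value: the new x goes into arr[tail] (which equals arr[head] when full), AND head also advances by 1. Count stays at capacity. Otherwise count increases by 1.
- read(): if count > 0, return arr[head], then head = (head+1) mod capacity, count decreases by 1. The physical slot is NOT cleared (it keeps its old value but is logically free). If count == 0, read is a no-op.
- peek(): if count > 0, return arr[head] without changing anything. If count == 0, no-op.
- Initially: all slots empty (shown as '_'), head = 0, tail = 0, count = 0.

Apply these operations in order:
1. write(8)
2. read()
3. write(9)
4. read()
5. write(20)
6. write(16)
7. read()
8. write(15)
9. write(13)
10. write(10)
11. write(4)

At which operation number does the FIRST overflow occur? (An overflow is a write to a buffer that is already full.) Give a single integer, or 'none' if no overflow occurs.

After op 1 (write(8)): arr=[8 _ _ _] head=0 tail=1 count=1
After op 2 (read()): arr=[8 _ _ _] head=1 tail=1 count=0
After op 3 (write(9)): arr=[8 9 _ _] head=1 tail=2 count=1
After op 4 (read()): arr=[8 9 _ _] head=2 tail=2 count=0
After op 5 (write(20)): arr=[8 9 20 _] head=2 tail=3 count=1
After op 6 (write(16)): arr=[8 9 20 16] head=2 tail=0 count=2
After op 7 (read()): arr=[8 9 20 16] head=3 tail=0 count=1
After op 8 (write(15)): arr=[15 9 20 16] head=3 tail=1 count=2
After op 9 (write(13)): arr=[15 13 20 16] head=3 tail=2 count=3
After op 10 (write(10)): arr=[15 13 10 16] head=3 tail=3 count=4
After op 11 (write(4)): arr=[15 13 10 4] head=0 tail=0 count=4

Answer: 11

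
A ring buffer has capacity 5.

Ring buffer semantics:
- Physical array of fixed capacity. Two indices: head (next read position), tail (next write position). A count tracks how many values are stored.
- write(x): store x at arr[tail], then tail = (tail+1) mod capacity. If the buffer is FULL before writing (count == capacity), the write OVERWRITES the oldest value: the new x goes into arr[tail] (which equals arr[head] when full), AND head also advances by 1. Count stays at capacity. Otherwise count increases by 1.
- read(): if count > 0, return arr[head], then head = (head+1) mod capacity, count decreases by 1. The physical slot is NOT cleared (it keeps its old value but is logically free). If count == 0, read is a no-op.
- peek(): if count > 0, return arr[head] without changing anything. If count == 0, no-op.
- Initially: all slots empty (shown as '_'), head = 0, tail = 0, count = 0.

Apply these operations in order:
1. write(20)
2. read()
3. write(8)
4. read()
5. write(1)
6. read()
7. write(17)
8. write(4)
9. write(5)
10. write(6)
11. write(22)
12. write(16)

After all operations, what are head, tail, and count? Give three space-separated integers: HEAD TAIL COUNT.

Answer: 4 4 5

Derivation:
After op 1 (write(20)): arr=[20 _ _ _ _] head=0 tail=1 count=1
After op 2 (read()): arr=[20 _ _ _ _] head=1 tail=1 count=0
After op 3 (write(8)): arr=[20 8 _ _ _] head=1 tail=2 count=1
After op 4 (read()): arr=[20 8 _ _ _] head=2 tail=2 count=0
After op 5 (write(1)): arr=[20 8 1 _ _] head=2 tail=3 count=1
After op 6 (read()): arr=[20 8 1 _ _] head=3 tail=3 count=0
After op 7 (write(17)): arr=[20 8 1 17 _] head=3 tail=4 count=1
After op 8 (write(4)): arr=[20 8 1 17 4] head=3 tail=0 count=2
After op 9 (write(5)): arr=[5 8 1 17 4] head=3 tail=1 count=3
After op 10 (write(6)): arr=[5 6 1 17 4] head=3 tail=2 count=4
After op 11 (write(22)): arr=[5 6 22 17 4] head=3 tail=3 count=5
After op 12 (write(16)): arr=[5 6 22 16 4] head=4 tail=4 count=5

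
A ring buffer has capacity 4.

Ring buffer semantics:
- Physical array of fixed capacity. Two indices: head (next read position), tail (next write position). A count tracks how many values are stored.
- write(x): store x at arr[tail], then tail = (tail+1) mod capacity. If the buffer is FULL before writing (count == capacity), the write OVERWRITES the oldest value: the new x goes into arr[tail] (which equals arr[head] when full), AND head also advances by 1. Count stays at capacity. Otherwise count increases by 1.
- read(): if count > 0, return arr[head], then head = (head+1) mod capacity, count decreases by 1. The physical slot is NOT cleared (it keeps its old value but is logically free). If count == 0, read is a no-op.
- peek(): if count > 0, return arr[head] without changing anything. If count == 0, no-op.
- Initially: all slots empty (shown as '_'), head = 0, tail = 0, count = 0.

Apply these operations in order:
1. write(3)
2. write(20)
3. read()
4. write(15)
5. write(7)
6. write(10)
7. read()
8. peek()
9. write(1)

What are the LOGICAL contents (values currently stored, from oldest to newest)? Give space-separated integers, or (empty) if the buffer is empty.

Answer: 15 7 10 1

Derivation:
After op 1 (write(3)): arr=[3 _ _ _] head=0 tail=1 count=1
After op 2 (write(20)): arr=[3 20 _ _] head=0 tail=2 count=2
After op 3 (read()): arr=[3 20 _ _] head=1 tail=2 count=1
After op 4 (write(15)): arr=[3 20 15 _] head=1 tail=3 count=2
After op 5 (write(7)): arr=[3 20 15 7] head=1 tail=0 count=3
After op 6 (write(10)): arr=[10 20 15 7] head=1 tail=1 count=4
After op 7 (read()): arr=[10 20 15 7] head=2 tail=1 count=3
After op 8 (peek()): arr=[10 20 15 7] head=2 tail=1 count=3
After op 9 (write(1)): arr=[10 1 15 7] head=2 tail=2 count=4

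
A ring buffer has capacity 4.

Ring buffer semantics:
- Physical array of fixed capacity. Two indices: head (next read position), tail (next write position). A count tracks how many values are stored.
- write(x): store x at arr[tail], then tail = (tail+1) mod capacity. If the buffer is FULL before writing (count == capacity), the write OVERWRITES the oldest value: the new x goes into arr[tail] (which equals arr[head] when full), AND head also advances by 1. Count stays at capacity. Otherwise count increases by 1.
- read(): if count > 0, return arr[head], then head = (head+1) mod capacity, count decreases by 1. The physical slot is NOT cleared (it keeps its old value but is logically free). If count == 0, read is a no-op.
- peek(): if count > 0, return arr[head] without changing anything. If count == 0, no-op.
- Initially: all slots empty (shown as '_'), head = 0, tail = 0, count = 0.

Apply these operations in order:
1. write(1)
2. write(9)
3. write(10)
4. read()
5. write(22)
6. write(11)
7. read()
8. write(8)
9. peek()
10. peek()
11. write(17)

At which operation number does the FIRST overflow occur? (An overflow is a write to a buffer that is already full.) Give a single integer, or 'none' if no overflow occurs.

After op 1 (write(1)): arr=[1 _ _ _] head=0 tail=1 count=1
After op 2 (write(9)): arr=[1 9 _ _] head=0 tail=2 count=2
After op 3 (write(10)): arr=[1 9 10 _] head=0 tail=3 count=3
After op 4 (read()): arr=[1 9 10 _] head=1 tail=3 count=2
After op 5 (write(22)): arr=[1 9 10 22] head=1 tail=0 count=3
After op 6 (write(11)): arr=[11 9 10 22] head=1 tail=1 count=4
After op 7 (read()): arr=[11 9 10 22] head=2 tail=1 count=3
After op 8 (write(8)): arr=[11 8 10 22] head=2 tail=2 count=4
After op 9 (peek()): arr=[11 8 10 22] head=2 tail=2 count=4
After op 10 (peek()): arr=[11 8 10 22] head=2 tail=2 count=4
After op 11 (write(17)): arr=[11 8 17 22] head=3 tail=3 count=4

Answer: 11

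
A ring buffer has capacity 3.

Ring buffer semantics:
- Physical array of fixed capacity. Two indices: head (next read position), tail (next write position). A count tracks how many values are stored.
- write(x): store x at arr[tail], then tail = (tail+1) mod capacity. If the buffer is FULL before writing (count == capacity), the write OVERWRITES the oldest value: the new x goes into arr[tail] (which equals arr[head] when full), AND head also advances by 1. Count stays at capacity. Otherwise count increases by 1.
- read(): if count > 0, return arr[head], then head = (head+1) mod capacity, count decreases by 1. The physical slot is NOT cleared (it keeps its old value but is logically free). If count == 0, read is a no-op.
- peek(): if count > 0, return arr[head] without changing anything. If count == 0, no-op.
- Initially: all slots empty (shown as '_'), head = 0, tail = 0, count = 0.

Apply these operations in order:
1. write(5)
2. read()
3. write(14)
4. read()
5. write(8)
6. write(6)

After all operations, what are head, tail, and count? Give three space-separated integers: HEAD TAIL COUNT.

After op 1 (write(5)): arr=[5 _ _] head=0 tail=1 count=1
After op 2 (read()): arr=[5 _ _] head=1 tail=1 count=0
After op 3 (write(14)): arr=[5 14 _] head=1 tail=2 count=1
After op 4 (read()): arr=[5 14 _] head=2 tail=2 count=0
After op 5 (write(8)): arr=[5 14 8] head=2 tail=0 count=1
After op 6 (write(6)): arr=[6 14 8] head=2 tail=1 count=2

Answer: 2 1 2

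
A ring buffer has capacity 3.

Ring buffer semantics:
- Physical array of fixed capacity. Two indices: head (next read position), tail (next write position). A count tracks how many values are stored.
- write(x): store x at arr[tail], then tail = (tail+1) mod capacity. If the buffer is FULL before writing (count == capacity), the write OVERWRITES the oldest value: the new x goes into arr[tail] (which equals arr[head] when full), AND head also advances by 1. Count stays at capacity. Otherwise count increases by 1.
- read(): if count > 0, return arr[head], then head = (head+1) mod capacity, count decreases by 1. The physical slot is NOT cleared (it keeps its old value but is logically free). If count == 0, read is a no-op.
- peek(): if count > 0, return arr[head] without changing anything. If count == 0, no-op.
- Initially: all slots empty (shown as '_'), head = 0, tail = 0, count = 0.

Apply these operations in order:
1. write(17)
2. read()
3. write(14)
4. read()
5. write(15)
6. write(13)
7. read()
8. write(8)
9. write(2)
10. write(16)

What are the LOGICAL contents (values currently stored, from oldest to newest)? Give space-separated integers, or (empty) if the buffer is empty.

After op 1 (write(17)): arr=[17 _ _] head=0 tail=1 count=1
After op 2 (read()): arr=[17 _ _] head=1 tail=1 count=0
After op 3 (write(14)): arr=[17 14 _] head=1 tail=2 count=1
After op 4 (read()): arr=[17 14 _] head=2 tail=2 count=0
After op 5 (write(15)): arr=[17 14 15] head=2 tail=0 count=1
After op 6 (write(13)): arr=[13 14 15] head=2 tail=1 count=2
After op 7 (read()): arr=[13 14 15] head=0 tail=1 count=1
After op 8 (write(8)): arr=[13 8 15] head=0 tail=2 count=2
After op 9 (write(2)): arr=[13 8 2] head=0 tail=0 count=3
After op 10 (write(16)): arr=[16 8 2] head=1 tail=1 count=3

Answer: 8 2 16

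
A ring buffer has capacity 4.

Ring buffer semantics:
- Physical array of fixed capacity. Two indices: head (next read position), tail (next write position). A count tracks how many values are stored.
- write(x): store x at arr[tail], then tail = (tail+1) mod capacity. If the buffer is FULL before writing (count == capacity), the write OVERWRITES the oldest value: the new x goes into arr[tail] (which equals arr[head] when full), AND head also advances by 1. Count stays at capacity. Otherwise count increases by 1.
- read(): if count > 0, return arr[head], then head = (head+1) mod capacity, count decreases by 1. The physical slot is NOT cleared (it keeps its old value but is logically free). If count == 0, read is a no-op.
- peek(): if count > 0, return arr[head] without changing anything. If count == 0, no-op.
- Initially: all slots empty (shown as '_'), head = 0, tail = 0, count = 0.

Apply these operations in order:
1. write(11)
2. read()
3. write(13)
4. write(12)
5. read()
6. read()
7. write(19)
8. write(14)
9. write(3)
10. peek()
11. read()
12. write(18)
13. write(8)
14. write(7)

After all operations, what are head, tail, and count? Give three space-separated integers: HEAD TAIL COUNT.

After op 1 (write(11)): arr=[11 _ _ _] head=0 tail=1 count=1
After op 2 (read()): arr=[11 _ _ _] head=1 tail=1 count=0
After op 3 (write(13)): arr=[11 13 _ _] head=1 tail=2 count=1
After op 4 (write(12)): arr=[11 13 12 _] head=1 tail=3 count=2
After op 5 (read()): arr=[11 13 12 _] head=2 tail=3 count=1
After op 6 (read()): arr=[11 13 12 _] head=3 tail=3 count=0
After op 7 (write(19)): arr=[11 13 12 19] head=3 tail=0 count=1
After op 8 (write(14)): arr=[14 13 12 19] head=3 tail=1 count=2
After op 9 (write(3)): arr=[14 3 12 19] head=3 tail=2 count=3
After op 10 (peek()): arr=[14 3 12 19] head=3 tail=2 count=3
After op 11 (read()): arr=[14 3 12 19] head=0 tail=2 count=2
After op 12 (write(18)): arr=[14 3 18 19] head=0 tail=3 count=3
After op 13 (write(8)): arr=[14 3 18 8] head=0 tail=0 count=4
After op 14 (write(7)): arr=[7 3 18 8] head=1 tail=1 count=4

Answer: 1 1 4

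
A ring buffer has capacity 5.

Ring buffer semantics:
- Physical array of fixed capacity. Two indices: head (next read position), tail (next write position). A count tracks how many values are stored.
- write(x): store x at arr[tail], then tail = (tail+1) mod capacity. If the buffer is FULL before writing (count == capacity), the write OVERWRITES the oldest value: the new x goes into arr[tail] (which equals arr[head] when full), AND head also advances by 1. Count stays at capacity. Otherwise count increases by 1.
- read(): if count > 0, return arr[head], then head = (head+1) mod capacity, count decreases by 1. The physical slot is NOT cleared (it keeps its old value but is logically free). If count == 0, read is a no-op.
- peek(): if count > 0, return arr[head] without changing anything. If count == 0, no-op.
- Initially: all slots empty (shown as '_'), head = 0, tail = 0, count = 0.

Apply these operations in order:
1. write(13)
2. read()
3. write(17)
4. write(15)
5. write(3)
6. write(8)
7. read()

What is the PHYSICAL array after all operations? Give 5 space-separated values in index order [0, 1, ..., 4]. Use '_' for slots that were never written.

Answer: 13 17 15 3 8

Derivation:
After op 1 (write(13)): arr=[13 _ _ _ _] head=0 tail=1 count=1
After op 2 (read()): arr=[13 _ _ _ _] head=1 tail=1 count=0
After op 3 (write(17)): arr=[13 17 _ _ _] head=1 tail=2 count=1
After op 4 (write(15)): arr=[13 17 15 _ _] head=1 tail=3 count=2
After op 5 (write(3)): arr=[13 17 15 3 _] head=1 tail=4 count=3
After op 6 (write(8)): arr=[13 17 15 3 8] head=1 tail=0 count=4
After op 7 (read()): arr=[13 17 15 3 8] head=2 tail=0 count=3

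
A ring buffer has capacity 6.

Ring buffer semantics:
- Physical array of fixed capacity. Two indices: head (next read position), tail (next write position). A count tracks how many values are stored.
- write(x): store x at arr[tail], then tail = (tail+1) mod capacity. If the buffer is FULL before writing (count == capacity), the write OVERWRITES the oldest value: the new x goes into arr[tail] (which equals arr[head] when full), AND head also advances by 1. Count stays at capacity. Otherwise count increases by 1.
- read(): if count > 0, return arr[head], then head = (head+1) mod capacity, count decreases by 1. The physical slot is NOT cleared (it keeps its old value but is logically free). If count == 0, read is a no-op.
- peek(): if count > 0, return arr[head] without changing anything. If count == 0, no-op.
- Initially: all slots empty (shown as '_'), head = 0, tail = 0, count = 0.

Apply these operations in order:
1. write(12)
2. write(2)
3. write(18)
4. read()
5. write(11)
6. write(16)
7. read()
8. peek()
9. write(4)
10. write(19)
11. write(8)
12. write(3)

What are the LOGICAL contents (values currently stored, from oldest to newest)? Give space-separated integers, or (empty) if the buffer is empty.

After op 1 (write(12)): arr=[12 _ _ _ _ _] head=0 tail=1 count=1
After op 2 (write(2)): arr=[12 2 _ _ _ _] head=0 tail=2 count=2
After op 3 (write(18)): arr=[12 2 18 _ _ _] head=0 tail=3 count=3
After op 4 (read()): arr=[12 2 18 _ _ _] head=1 tail=3 count=2
After op 5 (write(11)): arr=[12 2 18 11 _ _] head=1 tail=4 count=3
After op 6 (write(16)): arr=[12 2 18 11 16 _] head=1 tail=5 count=4
After op 7 (read()): arr=[12 2 18 11 16 _] head=2 tail=5 count=3
After op 8 (peek()): arr=[12 2 18 11 16 _] head=2 tail=5 count=3
After op 9 (write(4)): arr=[12 2 18 11 16 4] head=2 tail=0 count=4
After op 10 (write(19)): arr=[19 2 18 11 16 4] head=2 tail=1 count=5
After op 11 (write(8)): arr=[19 8 18 11 16 4] head=2 tail=2 count=6
After op 12 (write(3)): arr=[19 8 3 11 16 4] head=3 tail=3 count=6

Answer: 11 16 4 19 8 3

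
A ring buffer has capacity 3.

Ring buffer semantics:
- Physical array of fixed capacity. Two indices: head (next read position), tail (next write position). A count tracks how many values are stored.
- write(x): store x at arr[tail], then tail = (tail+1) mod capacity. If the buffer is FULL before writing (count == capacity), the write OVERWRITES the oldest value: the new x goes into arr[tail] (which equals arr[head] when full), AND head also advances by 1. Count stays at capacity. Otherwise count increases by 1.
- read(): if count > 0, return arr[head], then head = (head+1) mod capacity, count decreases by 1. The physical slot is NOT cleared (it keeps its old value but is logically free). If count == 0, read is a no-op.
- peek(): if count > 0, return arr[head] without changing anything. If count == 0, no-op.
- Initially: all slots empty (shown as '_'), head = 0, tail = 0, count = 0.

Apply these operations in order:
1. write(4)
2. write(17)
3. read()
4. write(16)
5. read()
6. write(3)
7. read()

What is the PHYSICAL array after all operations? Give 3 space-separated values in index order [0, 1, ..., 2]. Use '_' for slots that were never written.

After op 1 (write(4)): arr=[4 _ _] head=0 tail=1 count=1
After op 2 (write(17)): arr=[4 17 _] head=0 tail=2 count=2
After op 3 (read()): arr=[4 17 _] head=1 tail=2 count=1
After op 4 (write(16)): arr=[4 17 16] head=1 tail=0 count=2
After op 5 (read()): arr=[4 17 16] head=2 tail=0 count=1
After op 6 (write(3)): arr=[3 17 16] head=2 tail=1 count=2
After op 7 (read()): arr=[3 17 16] head=0 tail=1 count=1

Answer: 3 17 16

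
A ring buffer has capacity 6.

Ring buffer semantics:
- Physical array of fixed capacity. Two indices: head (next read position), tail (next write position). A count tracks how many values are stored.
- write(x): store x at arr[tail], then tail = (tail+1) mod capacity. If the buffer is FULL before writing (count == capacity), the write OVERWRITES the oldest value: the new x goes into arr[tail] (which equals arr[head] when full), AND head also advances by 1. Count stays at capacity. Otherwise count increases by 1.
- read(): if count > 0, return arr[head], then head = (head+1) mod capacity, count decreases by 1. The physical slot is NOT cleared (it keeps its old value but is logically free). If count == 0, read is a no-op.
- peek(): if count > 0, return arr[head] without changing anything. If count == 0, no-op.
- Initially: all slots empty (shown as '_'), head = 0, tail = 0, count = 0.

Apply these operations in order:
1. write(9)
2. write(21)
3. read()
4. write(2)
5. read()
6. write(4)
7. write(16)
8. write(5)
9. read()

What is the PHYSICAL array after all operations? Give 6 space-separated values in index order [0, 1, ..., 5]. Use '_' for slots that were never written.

After op 1 (write(9)): arr=[9 _ _ _ _ _] head=0 tail=1 count=1
After op 2 (write(21)): arr=[9 21 _ _ _ _] head=0 tail=2 count=2
After op 3 (read()): arr=[9 21 _ _ _ _] head=1 tail=2 count=1
After op 4 (write(2)): arr=[9 21 2 _ _ _] head=1 tail=3 count=2
After op 5 (read()): arr=[9 21 2 _ _ _] head=2 tail=3 count=1
After op 6 (write(4)): arr=[9 21 2 4 _ _] head=2 tail=4 count=2
After op 7 (write(16)): arr=[9 21 2 4 16 _] head=2 tail=5 count=3
After op 8 (write(5)): arr=[9 21 2 4 16 5] head=2 tail=0 count=4
After op 9 (read()): arr=[9 21 2 4 16 5] head=3 tail=0 count=3

Answer: 9 21 2 4 16 5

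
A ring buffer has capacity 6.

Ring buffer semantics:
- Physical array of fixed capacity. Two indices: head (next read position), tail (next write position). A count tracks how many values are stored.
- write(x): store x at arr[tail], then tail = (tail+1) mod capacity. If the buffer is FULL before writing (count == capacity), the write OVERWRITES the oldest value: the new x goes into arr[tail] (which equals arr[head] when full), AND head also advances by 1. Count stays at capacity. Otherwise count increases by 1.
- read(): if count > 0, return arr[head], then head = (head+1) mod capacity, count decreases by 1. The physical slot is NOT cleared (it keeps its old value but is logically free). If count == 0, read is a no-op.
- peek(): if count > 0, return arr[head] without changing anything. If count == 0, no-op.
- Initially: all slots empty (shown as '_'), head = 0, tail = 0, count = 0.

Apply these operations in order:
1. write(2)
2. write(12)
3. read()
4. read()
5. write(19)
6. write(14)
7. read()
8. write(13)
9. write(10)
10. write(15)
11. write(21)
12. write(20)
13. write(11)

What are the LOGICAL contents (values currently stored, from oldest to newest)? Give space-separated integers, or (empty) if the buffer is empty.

After op 1 (write(2)): arr=[2 _ _ _ _ _] head=0 tail=1 count=1
After op 2 (write(12)): arr=[2 12 _ _ _ _] head=0 tail=2 count=2
After op 3 (read()): arr=[2 12 _ _ _ _] head=1 tail=2 count=1
After op 4 (read()): arr=[2 12 _ _ _ _] head=2 tail=2 count=0
After op 5 (write(19)): arr=[2 12 19 _ _ _] head=2 tail=3 count=1
After op 6 (write(14)): arr=[2 12 19 14 _ _] head=2 tail=4 count=2
After op 7 (read()): arr=[2 12 19 14 _ _] head=3 tail=4 count=1
After op 8 (write(13)): arr=[2 12 19 14 13 _] head=3 tail=5 count=2
After op 9 (write(10)): arr=[2 12 19 14 13 10] head=3 tail=0 count=3
After op 10 (write(15)): arr=[15 12 19 14 13 10] head=3 tail=1 count=4
After op 11 (write(21)): arr=[15 21 19 14 13 10] head=3 tail=2 count=5
After op 12 (write(20)): arr=[15 21 20 14 13 10] head=3 tail=3 count=6
After op 13 (write(11)): arr=[15 21 20 11 13 10] head=4 tail=4 count=6

Answer: 13 10 15 21 20 11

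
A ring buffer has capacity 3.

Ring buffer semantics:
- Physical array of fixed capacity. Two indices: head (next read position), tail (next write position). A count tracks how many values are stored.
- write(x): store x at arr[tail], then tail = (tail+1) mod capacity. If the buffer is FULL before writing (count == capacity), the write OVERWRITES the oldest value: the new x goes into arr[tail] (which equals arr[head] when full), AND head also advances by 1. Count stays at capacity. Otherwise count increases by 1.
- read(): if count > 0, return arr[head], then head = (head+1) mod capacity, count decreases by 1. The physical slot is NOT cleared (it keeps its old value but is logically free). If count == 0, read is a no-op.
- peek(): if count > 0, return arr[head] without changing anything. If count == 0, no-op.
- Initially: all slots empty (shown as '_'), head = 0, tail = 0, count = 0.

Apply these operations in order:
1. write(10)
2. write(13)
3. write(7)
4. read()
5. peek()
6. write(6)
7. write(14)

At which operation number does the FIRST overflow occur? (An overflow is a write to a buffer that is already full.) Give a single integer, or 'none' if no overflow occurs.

After op 1 (write(10)): arr=[10 _ _] head=0 tail=1 count=1
After op 2 (write(13)): arr=[10 13 _] head=0 tail=2 count=2
After op 3 (write(7)): arr=[10 13 7] head=0 tail=0 count=3
After op 4 (read()): arr=[10 13 7] head=1 tail=0 count=2
After op 5 (peek()): arr=[10 13 7] head=1 tail=0 count=2
After op 6 (write(6)): arr=[6 13 7] head=1 tail=1 count=3
After op 7 (write(14)): arr=[6 14 7] head=2 tail=2 count=3

Answer: 7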